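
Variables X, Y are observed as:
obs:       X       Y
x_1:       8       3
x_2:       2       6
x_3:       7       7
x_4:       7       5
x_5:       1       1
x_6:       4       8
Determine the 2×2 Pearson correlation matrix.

Step 1 — column means:
  mean(X) = (8 + 2 + 7 + 7 + 1 + 4) / 6 = 29/6 = 4.8333
  mean(Y) = (3 + 6 + 7 + 5 + 1 + 8) / 6 = 30/6 = 5

Step 2 — sample variances and covariances s[i,j] = (1/(n-1)) · Σ_k (x_{k,i} - mean_i) · (x_{k,j} - mean_j), with n-1 = 5:
  s[X,X] = ((3.1667)·(3.1667) + (-2.8333)·(-2.8333) + (2.1667)·(2.1667) + (2.1667)·(2.1667) + (-3.8333)·(-3.8333) + (-0.8333)·(-0.8333)) / 5 = 42.8333/5 = 8.5667
  s[X,Y] = ((3.1667)·(-2) + (-2.8333)·(1) + (2.1667)·(2) + (2.1667)·(0) + (-3.8333)·(-4) + (-0.8333)·(3)) / 5 = 8/5 = 1.6
  s[Y,Y] = ((-2)·(-2) + (1)·(1) + (2)·(2) + (0)·(0) + (-4)·(-4) + (3)·(3)) / 5 = 34/5 = 6.8
  Sample standard deviations s_i = √(s[i,i]):
  s(X) = √(8.5667) = 2.9269
  s(Y) = √(6.8) = 2.6077

Step 3 — r_{ij} = s_{ij} / (s_i · s_j):
  r[X,X] = 1 (diagonal).
  r[X,Y] = 1.6 / (2.9269 · 2.6077) = 1.6 / 7.6324 = 0.2096
  r[Y,Y] = 1 (diagonal).

R is symmetric with unit diagonal. Assembling:

R = [[1, 0.2096],
 [0.2096, 1]]


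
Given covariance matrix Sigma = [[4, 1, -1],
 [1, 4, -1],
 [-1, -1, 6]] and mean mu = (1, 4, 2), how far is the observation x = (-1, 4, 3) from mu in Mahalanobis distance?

Step 1 — centre the observation: (x - mu) = (-2, 0, 1).

Step 2 — invert Sigma (cofactor / det for 3×3, or solve directly):
  Sigma^{-1} = [[0.2738, -0.0595, 0.0357],
 [-0.0595, 0.2738, 0.0357],
 [0.0357, 0.0357, 0.1786]].

Step 3 — form the quadratic (x - mu)^T · Sigma^{-1} · (x - mu):
  Sigma^{-1} · (x - mu) = (-0.5119, 0.1548, 0.1071).
  (x - mu)^T · [Sigma^{-1} · (x - mu)] = (-2)·(-0.5119) + (0)·(0.1548) + (1)·(0.1071) = 1.131.

Step 4 — take square root: d = √(1.131) ≈ 1.0635.

d(x, mu) = √(1.131) ≈ 1.0635


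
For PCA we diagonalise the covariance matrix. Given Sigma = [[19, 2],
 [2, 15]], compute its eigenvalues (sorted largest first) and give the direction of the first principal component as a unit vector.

Step 1 — characteristic polynomial of 2×2 Sigma:
  det(Sigma - λI) = λ² - trace · λ + det = 0.
  trace = 19 + 15 = 34, det = 19·15 - (2)² = 281.
Step 2 — discriminant:
  Δ = trace² - 4·det = 1156 - 1124 = 32.
Step 3 — eigenvalues:
  λ = (trace ± √Δ)/2 = (34 ± 5.6569)/2,
  λ_1 = 19.8284,  λ_2 = 14.1716.

Step 4 — unit eigenvector for λ_1: solve (Sigma - λ_1 I)v = 0. First row:
  (19 - 19.8284)·v_x + (2)·v_y = 0, i.e. (-0.8284)·v_x + (2)·v_y = 0,
  so v ∝ (b, λ_1 - a) = (2, 0.8284) = u.
  ||u|| = √((2)² + (0.8284)²) = √(4.6863) ≈ 2.1648,
  v_1 = u/||u|| ≈ (0.9239, 0.3827) (||v_1|| = 1).

λ_1 = 19.8284,  λ_2 = 14.1716;  v_1 ≈ (0.9239, 0.3827)


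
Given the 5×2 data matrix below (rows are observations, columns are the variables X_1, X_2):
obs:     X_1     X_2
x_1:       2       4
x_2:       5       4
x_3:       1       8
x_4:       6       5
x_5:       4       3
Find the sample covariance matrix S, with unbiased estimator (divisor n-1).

Step 1 — column means:
  mean(X_1) = (2 + 5 + 1 + 6 + 4) / 5 = 18/5 = 3.6
  mean(X_2) = (4 + 4 + 8 + 5 + 3) / 5 = 24/5 = 4.8

Step 2 — sample covariance S[i,j] = (1/(n-1)) · Σ_k (x_{k,i} - mean_i) · (x_{k,j} - mean_j), with n-1 = 4.
  S[X_1,X_1] = ((-1.6)·(-1.6) + (1.4)·(1.4) + (-2.6)·(-2.6) + (2.4)·(2.4) + (0.4)·(0.4)) / 4 = 17.2/4 = 4.3
  S[X_1,X_2] = ((-1.6)·(-0.8) + (1.4)·(-0.8) + (-2.6)·(3.2) + (2.4)·(0.2) + (0.4)·(-1.8)) / 4 = -8.4/4 = -2.1
  S[X_2,X_2] = ((-0.8)·(-0.8) + (-0.8)·(-0.8) + (3.2)·(3.2) + (0.2)·(0.2) + (-1.8)·(-1.8)) / 4 = 14.8/4 = 3.7

S is symmetric (S[j,i] = S[i,j]). Assembling:

S = [[4.3, -2.1],
 [-2.1, 3.7]]


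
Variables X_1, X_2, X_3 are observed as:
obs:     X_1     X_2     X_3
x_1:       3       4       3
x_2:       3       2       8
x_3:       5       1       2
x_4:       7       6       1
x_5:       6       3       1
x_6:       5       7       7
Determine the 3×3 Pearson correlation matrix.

Step 1 — column means:
  mean(X_1) = (3 + 3 + 5 + 7 + 6 + 5) / 6 = 29/6 = 4.8333
  mean(X_2) = (4 + 2 + 1 + 6 + 3 + 7) / 6 = 23/6 = 3.8333
  mean(X_3) = (3 + 8 + 2 + 1 + 1 + 7) / 6 = 22/6 = 3.6667

Step 2 — sample variances and covariances s[i,j] = (1/(n-1)) · Σ_k (x_{k,i} - mean_i) · (x_{k,j} - mean_j), with n-1 = 5:
  s[X_1,X_1] = ((-1.8333)·(-1.8333) + (-1.8333)·(-1.8333) + (0.1667)·(0.1667) + (2.1667)·(2.1667) + (1.1667)·(1.1667) + (0.1667)·(0.1667)) / 5 = 12.8333/5 = 2.5667
  s[X_1,X_2] = ((-1.8333)·(0.1667) + (-1.8333)·(-1.8333) + (0.1667)·(-2.8333) + (2.1667)·(2.1667) + (1.1667)·(-0.8333) + (0.1667)·(3.1667)) / 5 = 6.8333/5 = 1.3667
  s[X_1,X_3] = ((-1.8333)·(-0.6667) + (-1.8333)·(4.3333) + (0.1667)·(-1.6667) + (2.1667)·(-2.6667) + (1.1667)·(-2.6667) + (0.1667)·(3.3333)) / 5 = -15.3333/5 = -3.0667
  s[X_2,X_2] = ((0.1667)·(0.1667) + (-1.8333)·(-1.8333) + (-2.8333)·(-2.8333) + (2.1667)·(2.1667) + (-0.8333)·(-0.8333) + (3.1667)·(3.1667)) / 5 = 26.8333/5 = 5.3667
  s[X_2,X_3] = ((0.1667)·(-0.6667) + (-1.8333)·(4.3333) + (-2.8333)·(-1.6667) + (2.1667)·(-2.6667) + (-0.8333)·(-2.6667) + (3.1667)·(3.3333)) / 5 = 3.6667/5 = 0.7333
  s[X_3,X_3] = ((-0.6667)·(-0.6667) + (4.3333)·(4.3333) + (-1.6667)·(-1.6667) + (-2.6667)·(-2.6667) + (-2.6667)·(-2.6667) + (3.3333)·(3.3333)) / 5 = 47.3333/5 = 9.4667
  Sample standard deviations s_i = √(s[i,i]):
  s(X_1) = √(2.5667) = 1.6021
  s(X_2) = √(5.3667) = 2.3166
  s(X_3) = √(9.4667) = 3.0768

Step 3 — r_{ij} = s_{ij} / (s_i · s_j):
  r[X_1,X_1] = 1 (diagonal).
  r[X_1,X_2] = 1.3667 / (1.6021 · 2.3166) = 1.3667 / 3.7114 = 0.3682
  r[X_1,X_3] = -3.0667 / (1.6021 · 3.0768) = -3.0667 / 4.9293 = -0.6221
  r[X_2,X_2] = 1 (diagonal).
  r[X_2,X_3] = 0.7333 / (2.3166 · 3.0768) = 0.7333 / 7.1277 = 0.1029
  r[X_3,X_3] = 1 (diagonal).

R is symmetric with unit diagonal. Assembling:

R = [[1, 0.3682, -0.6221],
 [0.3682, 1, 0.1029],
 [-0.6221, 0.1029, 1]]


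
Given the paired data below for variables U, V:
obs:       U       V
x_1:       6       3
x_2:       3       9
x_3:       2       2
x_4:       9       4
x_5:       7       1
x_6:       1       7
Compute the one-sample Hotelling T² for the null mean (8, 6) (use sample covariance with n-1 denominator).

Step 1 — sample mean vector:
  mean(U) = (6 + 3 + 2 + 9 + 7 + 1) / 6 = 28/6 = 4.6667
  mean(V) = (3 + 9 + 2 + 4 + 1 + 7) / 6 = 26/6 = 4.3333
  x̄ = (4.6667, 4.3333),  deviation x̄ - mu_0 = (4.6667, 4.3333) - (8, 6) = (-3.3333, -1.6667).

Step 2 — sample covariance matrix, S[i,j] = (1/(n-1)) · Σ_k (x_{k,i} - mean_i) · (x_{k,j} - mean_j), divisor n-1 = 5:
  S[U,U] = ((1.3333)·(1.3333) + (-1.6667)·(-1.6667) + (-2.6667)·(-2.6667) + (4.3333)·(4.3333) + (2.3333)·(2.3333) + (-3.6667)·(-3.6667)) / 5 = 49.3333/5 = 9.8667
  S[U,V] = ((1.3333)·(-1.3333) + (-1.6667)·(4.6667) + (-2.6667)·(-2.3333) + (4.3333)·(-0.3333) + (2.3333)·(-3.3333) + (-3.6667)·(2.6667)) / 5 = -22.3333/5 = -4.4667
  S[V,V] = ((-1.3333)·(-1.3333) + (4.6667)·(4.6667) + (-2.3333)·(-2.3333) + (-0.3333)·(-0.3333) + (-3.3333)·(-3.3333) + (2.6667)·(2.6667)) / 5 = 47.3333/5 = 9.4667
  S = [[9.8667, -4.4667],
 [-4.4667, 9.4667]].

Step 3 — invert S. det(S) = 9.8667·9.4667 - (-4.4667)² = 73.4533.
  S^{-1} = (1/det) · [[d, -b], [-b, a]] = [[0.1289, 0.0608],
 [0.0608, 0.1343]].

Step 4 — quadratic form (x̄ - mu_0)^T · S^{-1} · (x̄ - mu_0):
  S^{-1} · (x̄ - mu_0) = (-0.5309, -0.4266),
  (x̄ - mu_0)^T · [...] = (-3.3333)·(-0.5309) + (-1.6667)·(-0.4266) = 2.4808.

Step 5 — scale by n: T² = 6 · 2.4808 = 14.8847.

T² ≈ 14.8847


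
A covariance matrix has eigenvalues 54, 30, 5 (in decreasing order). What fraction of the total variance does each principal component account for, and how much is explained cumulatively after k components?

Step 1 — total variance = trace(Sigma) = Σ λ_i = 54 + 30 + 5 = 89.

Step 2 — fraction explained by component i = λ_i / Σ λ:
  PC1: 54/89 = 0.6067
  PC2: 30/89 = 0.3371
  PC3: 5/89 = 0.0562

Step 3 — cumulative fraction after k components = (λ_1 + ... + λ_k) / Σ λ:
  k = 1: 54/89 = 0.6067
  k = 2: (54 + 30)/89 = 84/89 = 0.9438
  k = 3: (54 + 30 + 5)/89 = 89/89 = 1

Summary (fraction, with percent):

explained: PC1 0.6067 (60.67%), PC2 0.3371 (33.71%), PC3 0.0562 (5.62%);  cumulative: 0.6067, 0.9438, 1


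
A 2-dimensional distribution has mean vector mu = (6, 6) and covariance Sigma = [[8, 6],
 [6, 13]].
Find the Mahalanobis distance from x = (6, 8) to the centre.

Step 1 — centre the observation: (x - mu) = (0, 2).

Step 2 — invert Sigma. det(Sigma) = 8·13 - (6)² = 68.
  Sigma^{-1} = (1/det) · [[d, -b], [-b, a]] = [[0.1912, -0.0882],
 [-0.0882, 0.1176]].

Step 3 — form the quadratic (x - mu)^T · Sigma^{-1} · (x - mu):
  Sigma^{-1} · (x - mu) = (-0.1765, 0.2353).
  (x - mu)^T · [Sigma^{-1} · (x - mu)] = (0)·(-0.1765) + (2)·(0.2353) = 0.4706.

Step 4 — take square root: d = √(0.4706) ≈ 0.686.

d(x, mu) = √(0.4706) ≈ 0.686


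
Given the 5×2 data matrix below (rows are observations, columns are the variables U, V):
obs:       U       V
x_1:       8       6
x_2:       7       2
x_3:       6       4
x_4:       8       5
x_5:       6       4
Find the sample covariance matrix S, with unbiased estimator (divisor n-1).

Step 1 — column means:
  mean(U) = (8 + 7 + 6 + 8 + 6) / 5 = 35/5 = 7
  mean(V) = (6 + 2 + 4 + 5 + 4) / 5 = 21/5 = 4.2

Step 2 — sample covariance S[i,j] = (1/(n-1)) · Σ_k (x_{k,i} - mean_i) · (x_{k,j} - mean_j), with n-1 = 4.
  S[U,U] = ((1)·(1) + (0)·(0) + (-1)·(-1) + (1)·(1) + (-1)·(-1)) / 4 = 4/4 = 1
  S[U,V] = ((1)·(1.8) + (0)·(-2.2) + (-1)·(-0.2) + (1)·(0.8) + (-1)·(-0.2)) / 4 = 3/4 = 0.75
  S[V,V] = ((1.8)·(1.8) + (-2.2)·(-2.2) + (-0.2)·(-0.2) + (0.8)·(0.8) + (-0.2)·(-0.2)) / 4 = 8.8/4 = 2.2

S is symmetric (S[j,i] = S[i,j]). Assembling:

S = [[1, 0.75],
 [0.75, 2.2]]


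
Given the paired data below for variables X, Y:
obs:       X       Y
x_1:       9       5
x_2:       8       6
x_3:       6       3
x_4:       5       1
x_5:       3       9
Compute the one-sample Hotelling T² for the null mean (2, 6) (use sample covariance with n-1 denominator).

Step 1 — sample mean vector:
  mean(X) = (9 + 8 + 6 + 5 + 3) / 5 = 31/5 = 6.2
  mean(Y) = (5 + 6 + 3 + 1 + 9) / 5 = 24/5 = 4.8
  x̄ = (6.2, 4.8),  deviation x̄ - mu_0 = (6.2, 4.8) - (2, 6) = (4.2, -1.2).

Step 2 — sample covariance matrix, S[i,j] = (1/(n-1)) · Σ_k (x_{k,i} - mean_i) · (x_{k,j} - mean_j), divisor n-1 = 4:
  S[X,X] = ((2.8)·(2.8) + (1.8)·(1.8) + (-0.2)·(-0.2) + (-1.2)·(-1.2) + (-3.2)·(-3.2)) / 4 = 22.8/4 = 5.7
  S[X,Y] = ((2.8)·(0.2) + (1.8)·(1.2) + (-0.2)·(-1.8) + (-1.2)·(-3.8) + (-3.2)·(4.2)) / 4 = -5.8/4 = -1.45
  S[Y,Y] = ((0.2)·(0.2) + (1.2)·(1.2) + (-1.8)·(-1.8) + (-3.8)·(-3.8) + (4.2)·(4.2)) / 4 = 36.8/4 = 9.2
  S = [[5.7, -1.45],
 [-1.45, 9.2]].

Step 3 — invert S. det(S) = 5.7·9.2 - (-1.45)² = 50.3375.
  S^{-1} = (1/det) · [[d, -b], [-b, a]] = [[0.1828, 0.0288],
 [0.0288, 0.1132]].

Step 4 — quadratic form (x̄ - mu_0)^T · S^{-1} · (x̄ - mu_0):
  S^{-1} · (x̄ - mu_0) = (0.7331, -0.0149),
  (x̄ - mu_0)^T · [...] = (4.2)·(0.7331) + (-1.2)·(-0.0149) = 3.0967.

Step 5 — scale by n: T² = 5 · 3.0967 = 15.4835.

T² ≈ 15.4835


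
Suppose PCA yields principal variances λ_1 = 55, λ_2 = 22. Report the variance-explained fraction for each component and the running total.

Step 1 — total variance = trace(Sigma) = Σ λ_i = 55 + 22 = 77.

Step 2 — fraction explained by component i = λ_i / Σ λ:
  PC1: 55/77 = 0.7143
  PC2: 22/77 = 0.2857

Step 3 — cumulative fraction after k components = (λ_1 + ... + λ_k) / Σ λ:
  k = 1: 55/77 = 0.7143
  k = 2: (55 + 22)/77 = 77/77 = 1

Summary (fraction, with percent):

explained: PC1 0.7143 (71.43%), PC2 0.2857 (28.57%);  cumulative: 0.7143, 1


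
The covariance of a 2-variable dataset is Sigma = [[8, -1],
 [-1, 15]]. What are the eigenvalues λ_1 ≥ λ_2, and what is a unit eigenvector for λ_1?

Step 1 — characteristic polynomial of 2×2 Sigma:
  det(Sigma - λI) = λ² - trace · λ + det = 0.
  trace = 8 + 15 = 23, det = 8·15 - (-1)² = 119.
Step 2 — discriminant:
  Δ = trace² - 4·det = 529 - 476 = 53.
Step 3 — eigenvalues:
  λ = (trace ± √Δ)/2 = (23 ± 7.2801)/2,
  λ_1 = 15.1401,  λ_2 = 7.8599.

Step 4 — unit eigenvector for λ_1: solve (Sigma - λ_1 I)v = 0. First row:
  (8 - 15.1401)·v_x + (-1)·v_y = 0, i.e. (-7.1401)·v_x + (-1)·v_y = 0,
  so v ∝ (b, λ_1 - a) = (-1, 7.1401); multiply by -1 so the first entry is positive: u = (1, -7.1401).
  ||u|| = √((1)² + (-7.1401)²) = √(51.9804) ≈ 7.2097,
  v_1 = u/||u|| ≈ (0.1387, -0.9903) (||v_1|| = 1).

λ_1 = 15.1401,  λ_2 = 7.8599;  v_1 ≈ (0.1387, -0.9903)


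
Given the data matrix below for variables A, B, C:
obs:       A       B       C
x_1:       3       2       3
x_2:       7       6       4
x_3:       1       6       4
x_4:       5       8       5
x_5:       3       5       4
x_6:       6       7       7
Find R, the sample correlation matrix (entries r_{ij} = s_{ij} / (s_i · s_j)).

Step 1 — column means:
  mean(A) = (3 + 7 + 1 + 5 + 3 + 6) / 6 = 25/6 = 4.1667
  mean(B) = (2 + 6 + 6 + 8 + 5 + 7) / 6 = 34/6 = 5.6667
  mean(C) = (3 + 4 + 4 + 5 + 4 + 7) / 6 = 27/6 = 4.5

Step 2 — sample variances and covariances s[i,j] = (1/(n-1)) · Σ_k (x_{k,i} - mean_i) · (x_{k,j} - mean_j), with n-1 = 5:
  s[A,A] = ((-1.1667)·(-1.1667) + (2.8333)·(2.8333) + (-3.1667)·(-3.1667) + (0.8333)·(0.8333) + (-1.1667)·(-1.1667) + (1.8333)·(1.8333)) / 5 = 24.8333/5 = 4.9667
  s[A,B] = ((-1.1667)·(-3.6667) + (2.8333)·(0.3333) + (-3.1667)·(0.3333) + (0.8333)·(2.3333) + (-1.1667)·(-0.6667) + (1.8333)·(1.3333)) / 5 = 9.3333/5 = 1.8667
  s[A,C] = ((-1.1667)·(-1.5) + (2.8333)·(-0.5) + (-3.1667)·(-0.5) + (0.8333)·(0.5) + (-1.1667)·(-0.5) + (1.8333)·(2.5)) / 5 = 7.5/5 = 1.5
  s[B,B] = ((-3.6667)·(-3.6667) + (0.3333)·(0.3333) + (0.3333)·(0.3333) + (2.3333)·(2.3333) + (-0.6667)·(-0.6667) + (1.3333)·(1.3333)) / 5 = 21.3333/5 = 4.2667
  s[B,C] = ((-3.6667)·(-1.5) + (0.3333)·(-0.5) + (0.3333)·(-0.5) + (2.3333)·(0.5) + (-0.6667)·(-0.5) + (1.3333)·(2.5)) / 5 = 10/5 = 2
  s[C,C] = ((-1.5)·(-1.5) + (-0.5)·(-0.5) + (-0.5)·(-0.5) + (0.5)·(0.5) + (-0.5)·(-0.5) + (2.5)·(2.5)) / 5 = 9.5/5 = 1.9
  Sample standard deviations s_i = √(s[i,i]):
  s(A) = √(4.9667) = 2.2286
  s(B) = √(4.2667) = 2.0656
  s(C) = √(1.9) = 1.3784

Step 3 — r_{ij} = s_{ij} / (s_i · s_j):
  r[A,A] = 1 (diagonal).
  r[A,B] = 1.8667 / (2.2286 · 2.0656) = 1.8667 / 4.6034 = 0.4055
  r[A,C] = 1.5 / (2.2286 · 1.3784) = 1.5 / 3.0719 = 0.4883
  r[B,B] = 1 (diagonal).
  r[B,C] = 2 / (2.0656 · 1.3784) = 2 / 2.8472 = 0.7024
  r[C,C] = 1 (diagonal).

R is symmetric with unit diagonal. Assembling:

R = [[1, 0.4055, 0.4883],
 [0.4055, 1, 0.7024],
 [0.4883, 0.7024, 1]]


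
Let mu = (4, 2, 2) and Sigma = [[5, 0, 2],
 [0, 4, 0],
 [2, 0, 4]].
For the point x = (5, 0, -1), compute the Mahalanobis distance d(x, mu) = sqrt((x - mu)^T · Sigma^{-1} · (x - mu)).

Step 1 — centre the observation: (x - mu) = (1, -2, -3).

Step 2 — invert Sigma (cofactor / det for 3×3, or solve directly):
  Sigma^{-1} = [[0.25, 0, -0.125],
 [0, 0.25, 0],
 [-0.125, 0, 0.3125]].

Step 3 — form the quadratic (x - mu)^T · Sigma^{-1} · (x - mu):
  Sigma^{-1} · (x - mu) = (0.625, -0.5, -1.0625).
  (x - mu)^T · [Sigma^{-1} · (x - mu)] = (1)·(0.625) + (-2)·(-0.5) + (-3)·(-1.0625) = 4.8125.

Step 4 — take square root: d = √(4.8125) ≈ 2.1937.

d(x, mu) = √(4.8125) ≈ 2.1937


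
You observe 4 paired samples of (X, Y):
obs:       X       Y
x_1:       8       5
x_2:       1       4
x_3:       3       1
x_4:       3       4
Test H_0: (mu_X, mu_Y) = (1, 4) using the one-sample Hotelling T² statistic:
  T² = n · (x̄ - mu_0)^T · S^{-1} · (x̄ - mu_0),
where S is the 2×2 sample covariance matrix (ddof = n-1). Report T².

Step 1 — sample mean vector:
  mean(X) = (8 + 1 + 3 + 3) / 4 = 15/4 = 3.75
  mean(Y) = (5 + 4 + 1 + 4) / 4 = 14/4 = 3.5
  x̄ = (3.75, 3.5),  deviation x̄ - mu_0 = (3.75, 3.5) - (1, 4) = (2.75, -0.5).

Step 2 — sample covariance matrix, S[i,j] = (1/(n-1)) · Σ_k (x_{k,i} - mean_i) · (x_{k,j} - mean_j), divisor n-1 = 3:
  S[X,X] = ((4.25)·(4.25) + (-2.75)·(-2.75) + (-0.75)·(-0.75) + (-0.75)·(-0.75)) / 3 = 26.75/3 = 8.9167
  S[X,Y] = ((4.25)·(1.5) + (-2.75)·(0.5) + (-0.75)·(-2.5) + (-0.75)·(0.5)) / 3 = 6.5/3 = 2.1667
  S[Y,Y] = ((1.5)·(1.5) + (0.5)·(0.5) + (-2.5)·(-2.5) + (0.5)·(0.5)) / 3 = 9/3 = 3
  S = [[8.9167, 2.1667],
 [2.1667, 3]].

Step 3 — invert S. det(S) = 8.9167·3 - (2.1667)² = 22.0556.
  S^{-1} = (1/det) · [[d, -b], [-b, a]] = [[0.136, -0.0982],
 [-0.0982, 0.4043]].

Step 4 — quadratic form (x̄ - mu_0)^T · S^{-1} · (x̄ - mu_0):
  S^{-1} · (x̄ - mu_0) = (0.4232, -0.4723),
  (x̄ - mu_0)^T · [...] = (2.75)·(0.4232) + (-0.5)·(-0.4723) = 1.3999.

Step 5 — scale by n: T² = 4 · 1.3999 = 5.5995.

T² ≈ 5.5995


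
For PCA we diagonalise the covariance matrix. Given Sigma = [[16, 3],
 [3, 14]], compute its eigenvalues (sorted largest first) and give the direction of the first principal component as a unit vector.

Step 1 — characteristic polynomial of 2×2 Sigma:
  det(Sigma - λI) = λ² - trace · λ + det = 0.
  trace = 16 + 14 = 30, det = 16·14 - (3)² = 215.
Step 2 — discriminant:
  Δ = trace² - 4·det = 900 - 860 = 40.
Step 3 — eigenvalues:
  λ = (trace ± √Δ)/2 = (30 ± 6.3246)/2,
  λ_1 = 18.1623,  λ_2 = 11.8377.

Step 4 — unit eigenvector for λ_1: solve (Sigma - λ_1 I)v = 0. First row:
  (16 - 18.1623)·v_x + (3)·v_y = 0, i.e. (-2.1623)·v_x + (3)·v_y = 0,
  so v ∝ (b, λ_1 - a) = (3, 2.1623) = u.
  ||u|| = √((3)² + (2.1623)²) = √(13.6754) ≈ 3.698,
  v_1 = u/||u|| ≈ (0.8112, 0.5847) (||v_1|| = 1).

λ_1 = 18.1623,  λ_2 = 11.8377;  v_1 ≈ (0.8112, 0.5847)


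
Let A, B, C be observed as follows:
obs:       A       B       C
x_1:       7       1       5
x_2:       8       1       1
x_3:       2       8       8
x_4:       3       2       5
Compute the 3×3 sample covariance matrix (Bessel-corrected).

Step 1 — column means:
  mean(A) = (7 + 8 + 2 + 3) / 4 = 20/4 = 5
  mean(B) = (1 + 1 + 8 + 2) / 4 = 12/4 = 3
  mean(C) = (5 + 1 + 8 + 5) / 4 = 19/4 = 4.75

Step 2 — sample covariance S[i,j] = (1/(n-1)) · Σ_k (x_{k,i} - mean_i) · (x_{k,j} - mean_j), with n-1 = 3.
  S[A,A] = ((2)·(2) + (3)·(3) + (-3)·(-3) + (-2)·(-2)) / 3 = 26/3 = 8.6667
  S[A,B] = ((2)·(-2) + (3)·(-2) + (-3)·(5) + (-2)·(-1)) / 3 = -23/3 = -7.6667
  S[A,C] = ((2)·(0.25) + (3)·(-3.75) + (-3)·(3.25) + (-2)·(0.25)) / 3 = -21/3 = -7
  S[B,B] = ((-2)·(-2) + (-2)·(-2) + (5)·(5) + (-1)·(-1)) / 3 = 34/3 = 11.3333
  S[B,C] = ((-2)·(0.25) + (-2)·(-3.75) + (5)·(3.25) + (-1)·(0.25)) / 3 = 23/3 = 7.6667
  S[C,C] = ((0.25)·(0.25) + (-3.75)·(-3.75) + (3.25)·(3.25) + (0.25)·(0.25)) / 3 = 24.75/3 = 8.25

S is symmetric (S[j,i] = S[i,j]). Assembling:

S = [[8.6667, -7.6667, -7],
 [-7.6667, 11.3333, 7.6667],
 [-7, 7.6667, 8.25]]


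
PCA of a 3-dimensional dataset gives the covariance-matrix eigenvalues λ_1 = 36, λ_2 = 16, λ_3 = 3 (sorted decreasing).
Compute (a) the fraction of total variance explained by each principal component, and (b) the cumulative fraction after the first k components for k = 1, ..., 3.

Step 1 — total variance = trace(Sigma) = Σ λ_i = 36 + 16 + 3 = 55.

Step 2 — fraction explained by component i = λ_i / Σ λ:
  PC1: 36/55 = 0.6545
  PC2: 16/55 = 0.2909
  PC3: 3/55 = 0.0545

Step 3 — cumulative fraction after k components = (λ_1 + ... + λ_k) / Σ λ:
  k = 1: 36/55 = 0.6545
  k = 2: (36 + 16)/55 = 52/55 = 0.9455
  k = 3: (36 + 16 + 3)/55 = 55/55 = 1

Summary (fraction, with percent):

explained: PC1 0.6545 (65.45%), PC2 0.2909 (29.09%), PC3 0.0545 (5.45%);  cumulative: 0.6545, 0.9455, 1


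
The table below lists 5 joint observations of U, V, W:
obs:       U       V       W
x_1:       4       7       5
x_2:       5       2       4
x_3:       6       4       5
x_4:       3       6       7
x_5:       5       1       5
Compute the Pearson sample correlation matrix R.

Step 1 — column means:
  mean(U) = (4 + 5 + 6 + 3 + 5) / 5 = 23/5 = 4.6
  mean(V) = (7 + 2 + 4 + 6 + 1) / 5 = 20/5 = 4
  mean(W) = (5 + 4 + 5 + 7 + 5) / 5 = 26/5 = 5.2

Step 2 — sample variances and covariances s[i,j] = (1/(n-1)) · Σ_k (x_{k,i} - mean_i) · (x_{k,j} - mean_j), with n-1 = 4:
  s[U,U] = ((-0.6)·(-0.6) + (0.4)·(0.4) + (1.4)·(1.4) + (-1.6)·(-1.6) + (0.4)·(0.4)) / 4 = 5.2/4 = 1.3
  s[U,V] = ((-0.6)·(3) + (0.4)·(-2) + (1.4)·(0) + (-1.6)·(2) + (0.4)·(-3)) / 4 = -7/4 = -1.75
  s[U,W] = ((-0.6)·(-0.2) + (0.4)·(-1.2) + (1.4)·(-0.2) + (-1.6)·(1.8) + (0.4)·(-0.2)) / 4 = -3.6/4 = -0.9
  s[V,V] = ((3)·(3) + (-2)·(-2) + (0)·(0) + (2)·(2) + (-3)·(-3)) / 4 = 26/4 = 6.5
  s[V,W] = ((3)·(-0.2) + (-2)·(-1.2) + (0)·(-0.2) + (2)·(1.8) + (-3)·(-0.2)) / 4 = 6/4 = 1.5
  s[W,W] = ((-0.2)·(-0.2) + (-1.2)·(-1.2) + (-0.2)·(-0.2) + (1.8)·(1.8) + (-0.2)·(-0.2)) / 4 = 4.8/4 = 1.2
  Sample standard deviations s_i = √(s[i,i]):
  s(U) = √(1.3) = 1.1402
  s(V) = √(6.5) = 2.5495
  s(W) = √(1.2) = 1.0954

Step 3 — r_{ij} = s_{ij} / (s_i · s_j):
  r[U,U] = 1 (diagonal).
  r[U,V] = -1.75 / (1.1402 · 2.5495) = -1.75 / 2.9069 = -0.602
  r[U,W] = -0.9 / (1.1402 · 1.0954) = -0.9 / 1.249 = -0.7206
  r[V,V] = 1 (diagonal).
  r[V,W] = 1.5 / (2.5495 · 1.0954) = 1.5 / 2.7928 = 0.5371
  r[W,W] = 1 (diagonal).

R is symmetric with unit diagonal. Assembling:

R = [[1, -0.602, -0.7206],
 [-0.602, 1, 0.5371],
 [-0.7206, 0.5371, 1]]


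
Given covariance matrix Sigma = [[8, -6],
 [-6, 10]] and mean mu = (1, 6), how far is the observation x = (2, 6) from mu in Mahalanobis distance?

Step 1 — centre the observation: (x - mu) = (1, 0).

Step 2 — invert Sigma. det(Sigma) = 8·10 - (-6)² = 44.
  Sigma^{-1} = (1/det) · [[d, -b], [-b, a]] = [[0.2273, 0.1364],
 [0.1364, 0.1818]].

Step 3 — form the quadratic (x - mu)^T · Sigma^{-1} · (x - mu):
  Sigma^{-1} · (x - mu) = (0.2273, 0.1364).
  (x - mu)^T · [Sigma^{-1} · (x - mu)] = (1)·(0.2273) + (0)·(0.1364) = 0.2273.

Step 4 — take square root: d = √(0.2273) ≈ 0.4767.

d(x, mu) = √(0.2273) ≈ 0.4767


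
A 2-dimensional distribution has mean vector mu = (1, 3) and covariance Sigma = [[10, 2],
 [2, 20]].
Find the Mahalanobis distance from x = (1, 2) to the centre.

Step 1 — centre the observation: (x - mu) = (0, -1).

Step 2 — invert Sigma. det(Sigma) = 10·20 - (2)² = 196.
  Sigma^{-1} = (1/det) · [[d, -b], [-b, a]] = [[0.102, -0.0102],
 [-0.0102, 0.051]].

Step 3 — form the quadratic (x - mu)^T · Sigma^{-1} · (x - mu):
  Sigma^{-1} · (x - mu) = (0.0102, -0.051).
  (x - mu)^T · [Sigma^{-1} · (x - mu)] = (0)·(0.0102) + (-1)·(-0.051) = 0.051.

Step 4 — take square root: d = √(0.051) ≈ 0.2259.

d(x, mu) = √(0.051) ≈ 0.2259


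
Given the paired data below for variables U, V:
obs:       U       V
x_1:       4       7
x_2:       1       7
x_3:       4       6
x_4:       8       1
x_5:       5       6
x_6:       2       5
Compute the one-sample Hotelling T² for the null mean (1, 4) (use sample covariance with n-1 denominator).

Step 1 — sample mean vector:
  mean(U) = (4 + 1 + 4 + 8 + 5 + 2) / 6 = 24/6 = 4
  mean(V) = (7 + 7 + 6 + 1 + 6 + 5) / 6 = 32/6 = 5.3333
  x̄ = (4, 5.3333),  deviation x̄ - mu_0 = (4, 5.3333) - (1, 4) = (3, 1.3333).

Step 2 — sample covariance matrix, S[i,j] = (1/(n-1)) · Σ_k (x_{k,i} - mean_i) · (x_{k,j} - mean_j), divisor n-1 = 5:
  S[U,U] = ((0)·(0) + (-3)·(-3) + (0)·(0) + (4)·(4) + (1)·(1) + (-2)·(-2)) / 5 = 30/5 = 6
  S[U,V] = ((0)·(1.6667) + (-3)·(1.6667) + (0)·(0.6667) + (4)·(-4.3333) + (1)·(0.6667) + (-2)·(-0.3333)) / 5 = -21/5 = -4.2
  S[V,V] = ((1.6667)·(1.6667) + (1.6667)·(1.6667) + (0.6667)·(0.6667) + (-4.3333)·(-4.3333) + (0.6667)·(0.6667) + (-0.3333)·(-0.3333)) / 5 = 25.3333/5 = 5.0667
  S = [[6, -4.2],
 [-4.2, 5.0667]].

Step 3 — invert S. det(S) = 6·5.0667 - (-4.2)² = 12.76.
  S^{-1} = (1/det) · [[d, -b], [-b, a]] = [[0.3971, 0.3292],
 [0.3292, 0.4702]].

Step 4 — quadratic form (x̄ - mu_0)^T · S^{-1} · (x̄ - mu_0):
  S^{-1} · (x̄ - mu_0) = (1.6301, 1.6144),
  (x̄ - mu_0)^T · [...] = (3)·(1.6301) + (1.3333)·(1.6144) = 7.0428.

Step 5 — scale by n: T² = 6 · 7.0428 = 42.2571.

T² ≈ 42.2571


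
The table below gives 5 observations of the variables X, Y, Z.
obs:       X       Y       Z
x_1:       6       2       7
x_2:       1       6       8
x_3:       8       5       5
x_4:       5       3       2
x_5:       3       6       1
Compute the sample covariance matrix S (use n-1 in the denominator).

Step 1 — column means:
  mean(X) = (6 + 1 + 8 + 5 + 3) / 5 = 23/5 = 4.6
  mean(Y) = (2 + 6 + 5 + 3 + 6) / 5 = 22/5 = 4.4
  mean(Z) = (7 + 8 + 5 + 2 + 1) / 5 = 23/5 = 4.6

Step 2 — sample covariance S[i,j] = (1/(n-1)) · Σ_k (x_{k,i} - mean_i) · (x_{k,j} - mean_j), with n-1 = 4.
  S[X,X] = ((1.4)·(1.4) + (-3.6)·(-3.6) + (3.4)·(3.4) + (0.4)·(0.4) + (-1.6)·(-1.6)) / 4 = 29.2/4 = 7.3
  S[X,Y] = ((1.4)·(-2.4) + (-3.6)·(1.6) + (3.4)·(0.6) + (0.4)·(-1.4) + (-1.6)·(1.6)) / 4 = -10.2/4 = -2.55
  S[X,Z] = ((1.4)·(2.4) + (-3.6)·(3.4) + (3.4)·(0.4) + (0.4)·(-2.6) + (-1.6)·(-3.6)) / 4 = -2.8/4 = -0.7
  S[Y,Y] = ((-2.4)·(-2.4) + (1.6)·(1.6) + (0.6)·(0.6) + (-1.4)·(-1.4) + (1.6)·(1.6)) / 4 = 13.2/4 = 3.3
  S[Y,Z] = ((-2.4)·(2.4) + (1.6)·(3.4) + (0.6)·(0.4) + (-1.4)·(-2.6) + (1.6)·(-3.6)) / 4 = -2.2/4 = -0.55
  S[Z,Z] = ((2.4)·(2.4) + (3.4)·(3.4) + (0.4)·(0.4) + (-2.6)·(-2.6) + (-3.6)·(-3.6)) / 4 = 37.2/4 = 9.3

S is symmetric (S[j,i] = S[i,j]). Assembling:

S = [[7.3, -2.55, -0.7],
 [-2.55, 3.3, -0.55],
 [-0.7, -0.55, 9.3]]


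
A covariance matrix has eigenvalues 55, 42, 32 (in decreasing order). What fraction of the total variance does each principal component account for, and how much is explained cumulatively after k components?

Step 1 — total variance = trace(Sigma) = Σ λ_i = 55 + 42 + 32 = 129.

Step 2 — fraction explained by component i = λ_i / Σ λ:
  PC1: 55/129 = 0.4264
  PC2: 42/129 = 0.3256
  PC3: 32/129 = 0.2481

Step 3 — cumulative fraction after k components = (λ_1 + ... + λ_k) / Σ λ:
  k = 1: 55/129 = 0.4264
  k = 2: (55 + 42)/129 = 97/129 = 0.7519
  k = 3: (55 + 42 + 32)/129 = 129/129 = 1

Summary (fraction, with percent):

explained: PC1 0.4264 (42.64%), PC2 0.3256 (32.56%), PC3 0.2481 (24.81%);  cumulative: 0.4264, 0.7519, 1


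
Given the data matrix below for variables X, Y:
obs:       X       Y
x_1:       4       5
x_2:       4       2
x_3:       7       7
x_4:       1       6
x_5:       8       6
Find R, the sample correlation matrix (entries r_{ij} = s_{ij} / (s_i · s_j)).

Step 1 — column means:
  mean(X) = (4 + 4 + 7 + 1 + 8) / 5 = 24/5 = 4.8
  mean(Y) = (5 + 2 + 7 + 6 + 6) / 5 = 26/5 = 5.2

Step 2 — sample variances and covariances s[i,j] = (1/(n-1)) · Σ_k (x_{k,i} - mean_i) · (x_{k,j} - mean_j), with n-1 = 4:
  s[X,X] = ((-0.8)·(-0.8) + (-0.8)·(-0.8) + (2.2)·(2.2) + (-3.8)·(-3.8) + (3.2)·(3.2)) / 4 = 30.8/4 = 7.7
  s[X,Y] = ((-0.8)·(-0.2) + (-0.8)·(-3.2) + (2.2)·(1.8) + (-3.8)·(0.8) + (3.2)·(0.8)) / 4 = 6.2/4 = 1.55
  s[Y,Y] = ((-0.2)·(-0.2) + (-3.2)·(-3.2) + (1.8)·(1.8) + (0.8)·(0.8) + (0.8)·(0.8)) / 4 = 14.8/4 = 3.7
  Sample standard deviations s_i = √(s[i,i]):
  s(X) = √(7.7) = 2.7749
  s(Y) = √(3.7) = 1.9235

Step 3 — r_{ij} = s_{ij} / (s_i · s_j):
  r[X,X] = 1 (diagonal).
  r[X,Y] = 1.55 / (2.7749 · 1.9235) = 1.55 / 5.3376 = 0.2904
  r[Y,Y] = 1 (diagonal).

R is symmetric with unit diagonal. Assembling:

R = [[1, 0.2904],
 [0.2904, 1]]


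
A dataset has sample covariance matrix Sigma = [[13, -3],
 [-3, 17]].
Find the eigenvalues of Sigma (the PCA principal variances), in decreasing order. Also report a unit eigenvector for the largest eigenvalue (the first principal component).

Step 1 — characteristic polynomial of 2×2 Sigma:
  det(Sigma - λI) = λ² - trace · λ + det = 0.
  trace = 13 + 17 = 30, det = 13·17 - (-3)² = 212.
Step 2 — discriminant:
  Δ = trace² - 4·det = 900 - 848 = 52.
Step 3 — eigenvalues:
  λ = (trace ± √Δ)/2 = (30 ± 7.2111)/2,
  λ_1 = 18.6056,  λ_2 = 11.3944.

Step 4 — unit eigenvector for λ_1: solve (Sigma - λ_1 I)v = 0. First row:
  (13 - 18.6056)·v_x + (-3)·v_y = 0, i.e. (-5.6056)·v_x + (-3)·v_y = 0,
  so v ∝ (b, λ_1 - a) = (-3, 5.6056); multiply by -1 so the first entry is positive: u = (3, -5.6056).
  ||u|| = √((3)² + (-5.6056)²) = √(40.4222) ≈ 6.3578,
  v_1 = u/||u|| ≈ (0.4719, -0.8817) (||v_1|| = 1).

λ_1 = 18.6056,  λ_2 = 11.3944;  v_1 ≈ (0.4719, -0.8817)


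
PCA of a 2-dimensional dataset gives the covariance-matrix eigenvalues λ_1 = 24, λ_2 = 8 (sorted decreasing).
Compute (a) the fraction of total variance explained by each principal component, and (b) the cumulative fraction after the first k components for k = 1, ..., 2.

Step 1 — total variance = trace(Sigma) = Σ λ_i = 24 + 8 = 32.

Step 2 — fraction explained by component i = λ_i / Σ λ:
  PC1: 24/32 = 0.75
  PC2: 8/32 = 0.25

Step 3 — cumulative fraction after k components = (λ_1 + ... + λ_k) / Σ λ:
  k = 1: 24/32 = 0.75
  k = 2: (24 + 8)/32 = 32/32 = 1

Summary (fraction, with percent):

explained: PC1 0.75 (75%), PC2 0.25 (25%);  cumulative: 0.75, 1


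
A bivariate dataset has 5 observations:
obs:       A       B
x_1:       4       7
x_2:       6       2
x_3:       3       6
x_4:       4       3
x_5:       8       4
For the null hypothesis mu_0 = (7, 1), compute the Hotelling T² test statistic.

Step 1 — sample mean vector:
  mean(A) = (4 + 6 + 3 + 4 + 8) / 5 = 25/5 = 5
  mean(B) = (7 + 2 + 6 + 3 + 4) / 5 = 22/5 = 4.4
  x̄ = (5, 4.4),  deviation x̄ - mu_0 = (5, 4.4) - (7, 1) = (-2, 3.4).

Step 2 — sample covariance matrix, S[i,j] = (1/(n-1)) · Σ_k (x_{k,i} - mean_i) · (x_{k,j} - mean_j), divisor n-1 = 4:
  S[A,A] = ((-1)·(-1) + (1)·(1) + (-2)·(-2) + (-1)·(-1) + (3)·(3)) / 4 = 16/4 = 4
  S[A,B] = ((-1)·(2.6) + (1)·(-2.4) + (-2)·(1.6) + (-1)·(-1.4) + (3)·(-0.4)) / 4 = -8/4 = -2
  S[B,B] = ((2.6)·(2.6) + (-2.4)·(-2.4) + (1.6)·(1.6) + (-1.4)·(-1.4) + (-0.4)·(-0.4)) / 4 = 17.2/4 = 4.3
  S = [[4, -2],
 [-2, 4.3]].

Step 3 — invert S. det(S) = 4·4.3 - (-2)² = 13.2.
  S^{-1} = (1/det) · [[d, -b], [-b, a]] = [[0.3258, 0.1515],
 [0.1515, 0.303]].

Step 4 — quadratic form (x̄ - mu_0)^T · S^{-1} · (x̄ - mu_0):
  S^{-1} · (x̄ - mu_0) = (-0.1364, 0.7273),
  (x̄ - mu_0)^T · [...] = (-2)·(-0.1364) + (3.4)·(0.7273) = 2.7455.

Step 5 — scale by n: T² = 5 · 2.7455 = 13.7273.

T² ≈ 13.7273


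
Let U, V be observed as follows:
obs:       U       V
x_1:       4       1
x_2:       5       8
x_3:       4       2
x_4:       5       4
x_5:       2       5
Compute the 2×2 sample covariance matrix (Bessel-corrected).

Step 1 — column means:
  mean(U) = (4 + 5 + 4 + 5 + 2) / 5 = 20/5 = 4
  mean(V) = (1 + 8 + 2 + 4 + 5) / 5 = 20/5 = 4

Step 2 — sample covariance S[i,j] = (1/(n-1)) · Σ_k (x_{k,i} - mean_i) · (x_{k,j} - mean_j), with n-1 = 4.
  S[U,U] = ((0)·(0) + (1)·(1) + (0)·(0) + (1)·(1) + (-2)·(-2)) / 4 = 6/4 = 1.5
  S[U,V] = ((0)·(-3) + (1)·(4) + (0)·(-2) + (1)·(0) + (-2)·(1)) / 4 = 2/4 = 0.5
  S[V,V] = ((-3)·(-3) + (4)·(4) + (-2)·(-2) + (0)·(0) + (1)·(1)) / 4 = 30/4 = 7.5

S is symmetric (S[j,i] = S[i,j]). Assembling:

S = [[1.5, 0.5],
 [0.5, 7.5]]


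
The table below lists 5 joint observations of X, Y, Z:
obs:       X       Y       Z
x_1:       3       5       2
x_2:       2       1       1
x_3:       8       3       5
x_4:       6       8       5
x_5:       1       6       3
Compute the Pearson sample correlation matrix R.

Step 1 — column means:
  mean(X) = (3 + 2 + 8 + 6 + 1) / 5 = 20/5 = 4
  mean(Y) = (5 + 1 + 3 + 8 + 6) / 5 = 23/5 = 4.6
  mean(Z) = (2 + 1 + 5 + 5 + 3) / 5 = 16/5 = 3.2

Step 2 — sample variances and covariances s[i,j] = (1/(n-1)) · Σ_k (x_{k,i} - mean_i) · (x_{k,j} - mean_j), with n-1 = 4:
  s[X,X] = ((-1)·(-1) + (-2)·(-2) + (4)·(4) + (2)·(2) + (-3)·(-3)) / 4 = 34/4 = 8.5
  s[X,Y] = ((-1)·(0.4) + (-2)·(-3.6) + (4)·(-1.6) + (2)·(3.4) + (-3)·(1.4)) / 4 = 3/4 = 0.75
  s[X,Z] = ((-1)·(-1.2) + (-2)·(-2.2) + (4)·(1.8) + (2)·(1.8) + (-3)·(-0.2)) / 4 = 17/4 = 4.25
  s[Y,Y] = ((0.4)·(0.4) + (-3.6)·(-3.6) + (-1.6)·(-1.6) + (3.4)·(3.4) + (1.4)·(1.4)) / 4 = 29.2/4 = 7.3
  s[Y,Z] = ((0.4)·(-1.2) + (-3.6)·(-2.2) + (-1.6)·(1.8) + (3.4)·(1.8) + (1.4)·(-0.2)) / 4 = 10.4/4 = 2.6
  s[Z,Z] = ((-1.2)·(-1.2) + (-2.2)·(-2.2) + (1.8)·(1.8) + (1.8)·(1.8) + (-0.2)·(-0.2)) / 4 = 12.8/4 = 3.2
  Sample standard deviations s_i = √(s[i,i]):
  s(X) = √(8.5) = 2.9155
  s(Y) = √(7.3) = 2.7019
  s(Z) = √(3.2) = 1.7889

Step 3 — r_{ij} = s_{ij} / (s_i · s_j):
  r[X,X] = 1 (diagonal).
  r[X,Y] = 0.75 / (2.9155 · 2.7019) = 0.75 / 7.8772 = 0.0952
  r[X,Z] = 4.25 / (2.9155 · 1.7889) = 4.25 / 5.2154 = 0.8149
  r[Y,Y] = 1 (diagonal).
  r[Y,Z] = 2.6 / (2.7019 · 1.7889) = 2.6 / 4.8332 = 0.5379
  r[Z,Z] = 1 (diagonal).

R is symmetric with unit diagonal. Assembling:

R = [[1, 0.0952, 0.8149],
 [0.0952, 1, 0.5379],
 [0.8149, 0.5379, 1]]


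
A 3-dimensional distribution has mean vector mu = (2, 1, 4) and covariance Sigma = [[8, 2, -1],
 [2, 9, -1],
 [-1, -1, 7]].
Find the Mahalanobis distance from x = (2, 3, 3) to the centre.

Step 1 — centre the observation: (x - mu) = (0, 2, -1).

Step 2 — invert Sigma (cofactor / det for 3×3, or solve directly):
  Sigma^{-1} = [[0.1339, -0.0281, 0.0151],
 [-0.0281, 0.1188, 0.013],
 [0.0151, 0.013, 0.1469]].

Step 3 — form the quadratic (x - mu)^T · Sigma^{-1} · (x - mu):
  Sigma^{-1} · (x - mu) = (-0.0713, 0.2246, -0.121).
  (x - mu)^T · [Sigma^{-1} · (x - mu)] = (0)·(-0.0713) + (2)·(0.2246) + (-1)·(-0.121) = 0.5702.

Step 4 — take square root: d = √(0.5702) ≈ 0.7551.

d(x, mu) = √(0.5702) ≈ 0.7551


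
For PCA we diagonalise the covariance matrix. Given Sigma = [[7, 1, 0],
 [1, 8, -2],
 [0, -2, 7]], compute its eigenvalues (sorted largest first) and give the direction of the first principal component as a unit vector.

Step 1 — characteristic polynomial p(λ) = det(λI - Sigma) = λ³ - tr·λ² + c_1·λ - det, where tr = trace, c_1 = sum of the principal 2×2 minors, det = det(Sigma):
  tr = 7 + 8 + 7 = 22,
  c_1 = (7·8 - (1)²) + (7·7 - (0)²) + (8·7 - (-2)²) = 55 + 49 + 52 = 156,
  det = 7·(8·7 - (-2)²) - (1)·((1)·7 - (-2)·(0)) + (0)·((1)·(-2) - 8·(0)) = 7·(52) - (1)·(7) + (0)·(-2) = 357.
  So p(λ) = λ³ - 22λ² + 156λ - 357.
Step 2 — look for an integer root (rational root theorem: any rational root is an integer divisor of 357). Testing λ = 7:
  p(7) = 343 - 1078 + 1092 - 357 = 0  ✓
  Dividing out (λ - 7): p(λ) = (λ - 7)(λ² - 15λ + 51).
Step 3 — remaining eigenvalues from the quadratic λ² - 15λ + 51 = 0:
  Δ = 15² - 4·51 = 225 - 204 = 21,  λ = (15 ± √21)/2 = (15 ± 4.5826)/2 ≈ 9.7913 or 5.2087.
  Sorted: λ_1 = 9.7913,  λ_2 = 7,  λ_3 = 5.2087  (check: sum = 22 = tr ✓).

Step 4 — unit eigenvector for λ_1 ≈ 9.7913: v spans the null space of (Sigma - λ_1 I), whose rows are
  r_1 = (-2.7913, 1, 0),  r_2 = (1, -1.7913, -2),  r_3 = (0, -2, -2.7913).
  v is orthogonal to every row, so take v ∝ r_1 × r_2 = ((1)·(-2) - (0)·(-1.7913), (0)·(1) - (-2.7913)·(-2), (-2.7913)·(-1.7913) - (1)·(1)) ≈ (-2, -5.5826, 4).
  Rescale (multiply by -1 so the first nonzero entry is positive): u = (2, 5.5826, -4).
  ||u|| = √((2)² + (5.5826)² + (-4)²) = √(51.1652) ≈ 7.153,  v_1 = u/||u|| ≈ (0.2796, 0.7805, -0.5592) (||v_1|| = 1).

λ_1 = 9.7913,  λ_2 = 7,  λ_3 = 5.2087;  v_1 ≈ (0.2796, 0.7805, -0.5592)


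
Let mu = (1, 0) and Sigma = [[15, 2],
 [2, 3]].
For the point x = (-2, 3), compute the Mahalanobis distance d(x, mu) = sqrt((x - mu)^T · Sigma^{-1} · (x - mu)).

Step 1 — centre the observation: (x - mu) = (-3, 3).

Step 2 — invert Sigma. det(Sigma) = 15·3 - (2)² = 41.
  Sigma^{-1} = (1/det) · [[d, -b], [-b, a]] = [[0.0732, -0.0488],
 [-0.0488, 0.3659]].

Step 3 — form the quadratic (x - mu)^T · Sigma^{-1} · (x - mu):
  Sigma^{-1} · (x - mu) = (-0.3659, 1.2439).
  (x - mu)^T · [Sigma^{-1} · (x - mu)] = (-3)·(-0.3659) + (3)·(1.2439) = 4.8293.

Step 4 — take square root: d = √(4.8293) ≈ 2.1976.

d(x, mu) = √(4.8293) ≈ 2.1976


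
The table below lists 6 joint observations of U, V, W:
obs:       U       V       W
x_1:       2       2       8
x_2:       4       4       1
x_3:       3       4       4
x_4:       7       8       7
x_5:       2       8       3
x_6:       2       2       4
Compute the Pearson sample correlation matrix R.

Step 1 — column means:
  mean(U) = (2 + 4 + 3 + 7 + 2 + 2) / 6 = 20/6 = 3.3333
  mean(V) = (2 + 4 + 4 + 8 + 8 + 2) / 6 = 28/6 = 4.6667
  mean(W) = (8 + 1 + 4 + 7 + 3 + 4) / 6 = 27/6 = 4.5

Step 2 — sample variances and covariances s[i,j] = (1/(n-1)) · Σ_k (x_{k,i} - mean_i) · (x_{k,j} - mean_j), with n-1 = 5:
  s[U,U] = ((-1.3333)·(-1.3333) + (0.6667)·(0.6667) + (-0.3333)·(-0.3333) + (3.6667)·(3.6667) + (-1.3333)·(-1.3333) + (-1.3333)·(-1.3333)) / 5 = 19.3333/5 = 3.8667
  s[U,V] = ((-1.3333)·(-2.6667) + (0.6667)·(-0.6667) + (-0.3333)·(-0.6667) + (3.6667)·(3.3333) + (-1.3333)·(3.3333) + (-1.3333)·(-2.6667)) / 5 = 14.6667/5 = 2.9333
  s[U,W] = ((-1.3333)·(3.5) + (0.6667)·(-3.5) + (-0.3333)·(-0.5) + (3.6667)·(2.5) + (-1.3333)·(-1.5) + (-1.3333)·(-0.5)) / 5 = 5/5 = 1
  s[V,V] = ((-2.6667)·(-2.6667) + (-0.6667)·(-0.6667) + (-0.6667)·(-0.6667) + (3.3333)·(3.3333) + (3.3333)·(3.3333) + (-2.6667)·(-2.6667)) / 5 = 37.3333/5 = 7.4667
  s[V,W] = ((-2.6667)·(3.5) + (-0.6667)·(-3.5) + (-0.6667)·(-0.5) + (3.3333)·(2.5) + (3.3333)·(-1.5) + (-2.6667)·(-0.5)) / 5 = -2/5 = -0.4
  s[W,W] = ((3.5)·(3.5) + (-3.5)·(-3.5) + (-0.5)·(-0.5) + (2.5)·(2.5) + (-1.5)·(-1.5) + (-0.5)·(-0.5)) / 5 = 33.5/5 = 6.7
  Sample standard deviations s_i = √(s[i,i]):
  s(U) = √(3.8667) = 1.9664
  s(V) = √(7.4667) = 2.7325
  s(W) = √(6.7) = 2.5884

Step 3 — r_{ij} = s_{ij} / (s_i · s_j):
  r[U,U] = 1 (diagonal).
  r[U,V] = 2.9333 / (1.9664 · 2.7325) = 2.9333 / 5.3732 = 0.5459
  r[U,W] = 1 / (1.9664 · 2.5884) = 1 / 5.0899 = 0.1965
  r[V,V] = 1 (diagonal).
  r[V,W] = -0.4 / (2.7325 · 2.5884) = -0.4 / 7.073 = -0.0566
  r[W,W] = 1 (diagonal).

R is symmetric with unit diagonal. Assembling:

R = [[1, 0.5459, 0.1965],
 [0.5459, 1, -0.0566],
 [0.1965, -0.0566, 1]]


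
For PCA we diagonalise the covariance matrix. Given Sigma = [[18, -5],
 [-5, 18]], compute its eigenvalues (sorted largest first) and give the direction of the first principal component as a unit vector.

Step 1 — characteristic polynomial of 2×2 Sigma:
  det(Sigma - λI) = λ² - trace · λ + det = 0.
  trace = 18 + 18 = 36, det = 18·18 - (-5)² = 299.
Step 2 — discriminant:
  Δ = trace² - 4·det = 1296 - 1196 = 100.
Step 3 — eigenvalues:
  λ = (trace ± √Δ)/2 = (36 ± 10)/2,
  λ_1 = 23,  λ_2 = 13.

Step 4 — unit eigenvector for λ_1: solve (Sigma - λ_1 I)v = 0. First row:
  (18 - 23)·v_x + (-5)·v_y = 0, i.e. (-5)·v_x + (-5)·v_y = 0,
  so v ∝ (b, λ_1 - a) = (-5, 5); multiply by -1 so the first entry is positive: u = (5, -5).
  ||u|| = √((5)² + (-5)²) = √(50) ≈ 7.0711,
  v_1 = u/||u|| ≈ (0.7071, -0.7071) (||v_1|| = 1).

λ_1 = 23,  λ_2 = 13;  v_1 ≈ (0.7071, -0.7071)


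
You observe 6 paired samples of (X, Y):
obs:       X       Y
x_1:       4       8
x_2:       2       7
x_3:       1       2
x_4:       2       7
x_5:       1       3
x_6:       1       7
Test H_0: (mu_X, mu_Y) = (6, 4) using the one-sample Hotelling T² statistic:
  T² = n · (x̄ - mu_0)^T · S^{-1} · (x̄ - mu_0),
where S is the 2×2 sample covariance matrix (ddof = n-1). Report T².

Step 1 — sample mean vector:
  mean(X) = (4 + 2 + 1 + 2 + 1 + 1) / 6 = 11/6 = 1.8333
  mean(Y) = (8 + 7 + 2 + 7 + 3 + 7) / 6 = 34/6 = 5.6667
  x̄ = (1.8333, 5.6667),  deviation x̄ - mu_0 = (1.8333, 5.6667) - (6, 4) = (-4.1667, 1.6667).

Step 2 — sample covariance matrix, S[i,j] = (1/(n-1)) · Σ_k (x_{k,i} - mean_i) · (x_{k,j} - mean_j), divisor n-1 = 5:
  S[X,X] = ((2.1667)·(2.1667) + (0.1667)·(0.1667) + (-0.8333)·(-0.8333) + (0.1667)·(0.1667) + (-0.8333)·(-0.8333) + (-0.8333)·(-0.8333)) / 5 = 6.8333/5 = 1.3667
  S[X,Y] = ((2.1667)·(2.3333) + (0.1667)·(1.3333) + (-0.8333)·(-3.6667) + (0.1667)·(1.3333) + (-0.8333)·(-2.6667) + (-0.8333)·(1.3333)) / 5 = 9.6667/5 = 1.9333
  S[Y,Y] = ((2.3333)·(2.3333) + (1.3333)·(1.3333) + (-3.6667)·(-3.6667) + (1.3333)·(1.3333) + (-2.6667)·(-2.6667) + (1.3333)·(1.3333)) / 5 = 31.3333/5 = 6.2667
  S = [[1.3667, 1.9333],
 [1.9333, 6.2667]].

Step 3 — invert S. det(S) = 1.3667·6.2667 - (1.9333)² = 4.8267.
  S^{-1} = (1/det) · [[d, -b], [-b, a]] = [[1.2983, -0.4006],
 [-0.4006, 0.2831]].

Step 4 — quadratic form (x̄ - mu_0)^T · S^{-1} · (x̄ - mu_0):
  S^{-1} · (x̄ - mu_0) = (-6.0773, 2.1409),
  (x̄ - mu_0)^T · [...] = (-4.1667)·(-6.0773) + (1.6667)·(2.1409) = 28.8904.

Step 5 — scale by n: T² = 6 · 28.8904 = 173.3425.

T² ≈ 173.3425
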